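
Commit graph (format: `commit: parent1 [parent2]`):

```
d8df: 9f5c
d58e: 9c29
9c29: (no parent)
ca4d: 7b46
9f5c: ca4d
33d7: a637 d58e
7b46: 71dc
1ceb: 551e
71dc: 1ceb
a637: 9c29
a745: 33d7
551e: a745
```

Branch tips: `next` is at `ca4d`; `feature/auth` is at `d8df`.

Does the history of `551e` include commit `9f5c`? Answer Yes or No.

Ancestors of 551e: {33d7, 551e, 9c29, a637, a745, d58e}.
9f5c is not in that set, so it is not an ancestor of 551e.

No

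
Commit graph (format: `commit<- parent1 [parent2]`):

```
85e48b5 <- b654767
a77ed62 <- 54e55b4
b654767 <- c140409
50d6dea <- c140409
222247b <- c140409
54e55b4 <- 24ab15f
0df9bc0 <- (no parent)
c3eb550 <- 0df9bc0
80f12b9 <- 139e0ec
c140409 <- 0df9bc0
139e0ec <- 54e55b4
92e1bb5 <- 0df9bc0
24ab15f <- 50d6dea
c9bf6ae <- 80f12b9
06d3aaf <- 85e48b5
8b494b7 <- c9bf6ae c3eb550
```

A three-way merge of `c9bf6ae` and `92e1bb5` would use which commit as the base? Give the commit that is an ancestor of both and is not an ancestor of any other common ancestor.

0df9bc0

Ancestors of c9bf6ae: {0df9bc0, 139e0ec, 24ab15f, 50d6dea, 54e55b4, 80f12b9, c140409, c9bf6ae}.
Ancestors of 92e1bb5: {0df9bc0, 92e1bb5}.
Common ancestors: {0df9bc0}.
The only common ancestor is 0df9bc0, so it is the merge base.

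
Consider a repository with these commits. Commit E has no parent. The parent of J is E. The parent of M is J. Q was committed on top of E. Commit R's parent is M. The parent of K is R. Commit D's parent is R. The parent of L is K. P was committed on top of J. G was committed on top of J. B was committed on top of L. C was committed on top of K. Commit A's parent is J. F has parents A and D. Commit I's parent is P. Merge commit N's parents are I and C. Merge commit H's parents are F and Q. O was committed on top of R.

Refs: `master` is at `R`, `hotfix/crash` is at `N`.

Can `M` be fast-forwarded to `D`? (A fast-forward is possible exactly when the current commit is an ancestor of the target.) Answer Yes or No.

Yes

A fast-forward from M to D is possible iff M is an ancestor of D.
Ancestors of D: {D, E, J, M, R}.
M is among them, so fast-forward is possible.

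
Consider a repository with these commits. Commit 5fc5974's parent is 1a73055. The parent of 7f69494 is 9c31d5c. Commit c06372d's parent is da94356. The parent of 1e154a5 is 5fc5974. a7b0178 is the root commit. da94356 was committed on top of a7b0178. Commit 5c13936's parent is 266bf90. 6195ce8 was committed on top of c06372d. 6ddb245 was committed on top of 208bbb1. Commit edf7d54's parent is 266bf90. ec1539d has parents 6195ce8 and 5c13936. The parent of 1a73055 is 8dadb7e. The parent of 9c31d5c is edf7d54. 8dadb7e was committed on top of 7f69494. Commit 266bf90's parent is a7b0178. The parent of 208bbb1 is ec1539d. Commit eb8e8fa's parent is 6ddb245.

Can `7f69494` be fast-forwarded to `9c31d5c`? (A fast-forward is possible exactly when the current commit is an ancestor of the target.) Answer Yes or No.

A fast-forward from 7f69494 to 9c31d5c is possible iff 7f69494 is an ancestor of 9c31d5c.
Ancestors of 9c31d5c: {266bf90, 9c31d5c, a7b0178, edf7d54}.
7f69494 is not among them, so fast-forward is not possible.

No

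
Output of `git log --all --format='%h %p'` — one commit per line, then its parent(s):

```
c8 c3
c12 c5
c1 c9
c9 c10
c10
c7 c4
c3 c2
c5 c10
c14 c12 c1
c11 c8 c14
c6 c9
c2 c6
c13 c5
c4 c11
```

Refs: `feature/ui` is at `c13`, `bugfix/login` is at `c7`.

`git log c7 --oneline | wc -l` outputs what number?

13

Walking parent pointers from c7: reachable set = {c1, c10, c11, c12, c14, c2, c3, c4, c5, c6, c7, c8, c9}.
That is 13 commits.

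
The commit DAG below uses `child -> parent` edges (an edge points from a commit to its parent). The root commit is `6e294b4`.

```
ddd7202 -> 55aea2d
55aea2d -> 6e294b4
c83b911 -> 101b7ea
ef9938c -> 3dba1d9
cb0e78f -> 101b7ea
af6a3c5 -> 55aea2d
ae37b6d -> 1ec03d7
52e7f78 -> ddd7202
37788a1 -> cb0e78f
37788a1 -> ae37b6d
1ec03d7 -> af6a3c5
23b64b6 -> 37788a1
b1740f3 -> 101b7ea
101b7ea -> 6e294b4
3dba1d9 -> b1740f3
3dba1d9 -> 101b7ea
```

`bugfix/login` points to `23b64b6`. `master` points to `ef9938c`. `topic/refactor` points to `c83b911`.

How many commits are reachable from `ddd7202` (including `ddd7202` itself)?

Walking parent pointers from ddd7202: reachable set = {55aea2d, 6e294b4, ddd7202}.
That is 3 commits.

3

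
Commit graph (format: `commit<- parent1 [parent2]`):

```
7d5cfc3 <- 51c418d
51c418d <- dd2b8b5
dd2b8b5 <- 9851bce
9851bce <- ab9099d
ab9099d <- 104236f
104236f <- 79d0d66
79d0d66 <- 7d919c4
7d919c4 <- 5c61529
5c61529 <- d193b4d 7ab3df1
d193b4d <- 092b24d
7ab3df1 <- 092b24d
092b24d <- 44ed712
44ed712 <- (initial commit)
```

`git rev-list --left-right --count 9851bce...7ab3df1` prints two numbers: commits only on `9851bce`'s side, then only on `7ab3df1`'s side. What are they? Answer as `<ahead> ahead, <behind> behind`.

Reachable from 9851bce: {092b24d, 104236f, 44ed712, 5c61529, 79d0d66, 7ab3df1, 7d919c4, 9851bce, ab9099d, d193b4d}.
Reachable from 7ab3df1: {092b24d, 44ed712, 7ab3df1}.
Only in 9851bce's history (ahead): {104236f, 5c61529, 79d0d66, 7d919c4, 9851bce, ab9099d, d193b4d} — 7.
Only in 7ab3df1's history (behind): {} — 0.

7 ahead, 0 behind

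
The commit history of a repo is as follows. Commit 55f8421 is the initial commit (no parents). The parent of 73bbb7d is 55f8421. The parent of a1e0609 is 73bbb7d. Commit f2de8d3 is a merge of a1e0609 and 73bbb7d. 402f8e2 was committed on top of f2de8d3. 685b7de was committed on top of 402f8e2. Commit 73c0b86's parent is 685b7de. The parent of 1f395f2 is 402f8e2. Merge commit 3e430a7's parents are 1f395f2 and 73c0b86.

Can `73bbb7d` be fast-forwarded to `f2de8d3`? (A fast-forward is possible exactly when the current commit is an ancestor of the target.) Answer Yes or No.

A fast-forward from 73bbb7d to f2de8d3 is possible iff 73bbb7d is an ancestor of f2de8d3.
Ancestors of f2de8d3: {55f8421, 73bbb7d, a1e0609, f2de8d3}.
73bbb7d is among them, so fast-forward is possible.

Yes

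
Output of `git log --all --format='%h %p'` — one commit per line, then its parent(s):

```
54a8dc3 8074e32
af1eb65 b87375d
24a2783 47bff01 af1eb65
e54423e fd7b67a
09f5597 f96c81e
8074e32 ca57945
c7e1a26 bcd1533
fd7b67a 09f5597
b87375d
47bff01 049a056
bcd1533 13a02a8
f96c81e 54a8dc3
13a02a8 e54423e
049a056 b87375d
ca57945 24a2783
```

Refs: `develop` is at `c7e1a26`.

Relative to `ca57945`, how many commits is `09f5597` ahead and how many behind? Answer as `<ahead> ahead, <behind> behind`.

Reachable from 09f5597: {049a056, 09f5597, 24a2783, 47bff01, 54a8dc3, 8074e32, af1eb65, b87375d, ca57945, f96c81e}.
Reachable from ca57945: {049a056, 24a2783, 47bff01, af1eb65, b87375d, ca57945}.
Only in 09f5597's history (ahead): {09f5597, 54a8dc3, 8074e32, f96c81e} — 4.
Only in ca57945's history (behind): {} — 0.

4 ahead, 0 behind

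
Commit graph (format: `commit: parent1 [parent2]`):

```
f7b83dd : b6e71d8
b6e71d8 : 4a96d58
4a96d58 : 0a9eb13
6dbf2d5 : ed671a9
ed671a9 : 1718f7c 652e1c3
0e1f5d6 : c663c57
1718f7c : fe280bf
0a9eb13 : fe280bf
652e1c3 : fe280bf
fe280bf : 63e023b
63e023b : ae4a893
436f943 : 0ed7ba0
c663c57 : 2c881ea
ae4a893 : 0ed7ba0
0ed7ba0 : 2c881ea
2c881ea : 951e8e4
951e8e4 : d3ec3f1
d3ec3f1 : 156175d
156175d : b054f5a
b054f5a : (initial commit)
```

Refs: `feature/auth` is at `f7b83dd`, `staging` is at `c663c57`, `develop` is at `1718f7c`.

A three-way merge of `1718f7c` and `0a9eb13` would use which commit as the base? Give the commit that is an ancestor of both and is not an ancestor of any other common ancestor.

fe280bf

Ancestors of 1718f7c: {0ed7ba0, 156175d, 1718f7c, 2c881ea, 63e023b, 951e8e4, ae4a893, b054f5a, d3ec3f1, fe280bf}.
Ancestors of 0a9eb13: {0a9eb13, 0ed7ba0, 156175d, 2c881ea, 63e023b, 951e8e4, ae4a893, b054f5a, d3ec3f1, fe280bf}.
Common ancestors: {0ed7ba0, 156175d, 2c881ea, 63e023b, 951e8e4, ae4a893, b054f5a, d3ec3f1, fe280bf}.
Among these, fe280bf is not an ancestor of any other common ancestor — it is the merge base.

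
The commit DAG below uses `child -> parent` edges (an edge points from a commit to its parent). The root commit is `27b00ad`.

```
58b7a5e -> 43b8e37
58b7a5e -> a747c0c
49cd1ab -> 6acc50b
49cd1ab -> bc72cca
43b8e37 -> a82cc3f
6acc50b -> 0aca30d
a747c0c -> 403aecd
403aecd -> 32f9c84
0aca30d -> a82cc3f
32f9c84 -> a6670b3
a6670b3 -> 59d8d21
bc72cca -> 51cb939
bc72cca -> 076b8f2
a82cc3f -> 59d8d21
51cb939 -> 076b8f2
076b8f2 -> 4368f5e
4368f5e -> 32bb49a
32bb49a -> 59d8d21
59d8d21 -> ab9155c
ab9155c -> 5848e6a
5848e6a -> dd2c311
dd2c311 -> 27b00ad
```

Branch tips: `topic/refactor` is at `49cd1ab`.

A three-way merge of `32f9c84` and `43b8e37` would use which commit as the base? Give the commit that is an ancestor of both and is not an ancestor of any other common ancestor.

Ancestors of 32f9c84: {27b00ad, 32f9c84, 5848e6a, 59d8d21, a6670b3, ab9155c, dd2c311}.
Ancestors of 43b8e37: {27b00ad, 43b8e37, 5848e6a, 59d8d21, a82cc3f, ab9155c, dd2c311}.
Common ancestors: {27b00ad, 5848e6a, 59d8d21, ab9155c, dd2c311}.
Among these, 59d8d21 is not an ancestor of any other common ancestor — it is the merge base.

59d8d21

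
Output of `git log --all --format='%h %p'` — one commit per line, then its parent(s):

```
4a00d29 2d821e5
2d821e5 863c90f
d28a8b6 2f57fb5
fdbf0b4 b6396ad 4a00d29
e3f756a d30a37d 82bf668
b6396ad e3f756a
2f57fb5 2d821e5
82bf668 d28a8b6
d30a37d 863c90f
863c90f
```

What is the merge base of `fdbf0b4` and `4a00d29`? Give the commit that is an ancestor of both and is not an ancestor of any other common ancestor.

4a00d29

Ancestors of fdbf0b4: {2d821e5, 2f57fb5, 4a00d29, 82bf668, 863c90f, b6396ad, d28a8b6, d30a37d, e3f756a, fdbf0b4}.
Ancestors of 4a00d29: {2d821e5, 4a00d29, 863c90f}.
Common ancestors: {2d821e5, 4a00d29, 863c90f}.
Among these, 4a00d29 is not an ancestor of any other common ancestor — it is the merge base.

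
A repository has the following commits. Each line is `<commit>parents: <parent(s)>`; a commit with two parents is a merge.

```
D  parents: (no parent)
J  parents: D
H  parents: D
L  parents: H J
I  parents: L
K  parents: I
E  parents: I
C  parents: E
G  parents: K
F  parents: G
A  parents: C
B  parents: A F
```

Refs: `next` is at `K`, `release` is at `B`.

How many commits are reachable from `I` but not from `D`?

4

Reachable from I: {D, H, I, J, L}.
Reachable from D: {D}.
In I's history but not D's: {H, I, J, L} — 4 commits.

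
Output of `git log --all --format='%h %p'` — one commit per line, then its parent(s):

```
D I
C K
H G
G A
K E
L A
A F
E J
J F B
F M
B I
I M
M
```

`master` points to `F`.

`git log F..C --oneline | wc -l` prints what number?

6

Reachable from C: {B, C, E, F, I, J, K, M}.
Reachable from F: {F, M}.
In C's history but not F's: {B, C, E, I, J, K} — 6 commits.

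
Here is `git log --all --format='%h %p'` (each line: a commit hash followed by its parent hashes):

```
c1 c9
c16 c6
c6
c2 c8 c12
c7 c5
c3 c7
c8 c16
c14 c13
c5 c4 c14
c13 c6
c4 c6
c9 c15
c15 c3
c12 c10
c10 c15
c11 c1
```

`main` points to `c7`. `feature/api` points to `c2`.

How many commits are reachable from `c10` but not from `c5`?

4

Reachable from c10: {c10, c13, c14, c15, c3, c4, c5, c6, c7}.
Reachable from c5: {c13, c14, c4, c5, c6}.
In c10's history but not c5's: {c10, c15, c3, c7} — 4 commits.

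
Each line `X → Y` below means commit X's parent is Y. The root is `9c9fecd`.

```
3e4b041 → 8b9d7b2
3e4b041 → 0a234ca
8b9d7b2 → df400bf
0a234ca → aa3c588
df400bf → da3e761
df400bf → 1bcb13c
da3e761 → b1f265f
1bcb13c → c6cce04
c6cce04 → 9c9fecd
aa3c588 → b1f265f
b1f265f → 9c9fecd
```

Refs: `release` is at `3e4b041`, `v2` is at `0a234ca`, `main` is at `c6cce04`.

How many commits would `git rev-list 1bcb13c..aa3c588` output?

2

Reachable from aa3c588: {9c9fecd, aa3c588, b1f265f}.
Reachable from 1bcb13c: {1bcb13c, 9c9fecd, c6cce04}.
In aa3c588's history but not 1bcb13c's: {aa3c588, b1f265f} — 2 commits.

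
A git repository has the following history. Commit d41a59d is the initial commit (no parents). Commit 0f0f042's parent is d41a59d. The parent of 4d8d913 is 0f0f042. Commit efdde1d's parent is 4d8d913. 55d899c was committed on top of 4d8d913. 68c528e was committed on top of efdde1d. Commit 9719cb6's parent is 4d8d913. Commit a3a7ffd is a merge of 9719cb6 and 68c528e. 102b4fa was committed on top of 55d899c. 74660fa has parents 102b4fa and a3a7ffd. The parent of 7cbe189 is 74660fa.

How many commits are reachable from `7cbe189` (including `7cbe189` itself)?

11

Walking parent pointers from 7cbe189: reachable set = {0f0f042, 102b4fa, 4d8d913, 55d899c, 68c528e, 74660fa, 7cbe189, 9719cb6, a3a7ffd, d41a59d, efdde1d}.
That is 11 commits.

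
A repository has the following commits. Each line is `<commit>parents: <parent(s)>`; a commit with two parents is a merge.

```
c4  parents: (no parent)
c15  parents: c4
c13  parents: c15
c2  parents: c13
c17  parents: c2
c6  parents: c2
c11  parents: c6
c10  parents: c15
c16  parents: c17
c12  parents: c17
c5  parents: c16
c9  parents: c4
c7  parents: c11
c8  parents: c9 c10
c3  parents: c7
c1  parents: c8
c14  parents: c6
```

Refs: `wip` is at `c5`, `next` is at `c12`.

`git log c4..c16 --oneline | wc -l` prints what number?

Reachable from c16: {c13, c15, c16, c17, c2, c4}.
Reachable from c4: {c4}.
In c16's history but not c4's: {c13, c15, c16, c17, c2} — 5 commits.

5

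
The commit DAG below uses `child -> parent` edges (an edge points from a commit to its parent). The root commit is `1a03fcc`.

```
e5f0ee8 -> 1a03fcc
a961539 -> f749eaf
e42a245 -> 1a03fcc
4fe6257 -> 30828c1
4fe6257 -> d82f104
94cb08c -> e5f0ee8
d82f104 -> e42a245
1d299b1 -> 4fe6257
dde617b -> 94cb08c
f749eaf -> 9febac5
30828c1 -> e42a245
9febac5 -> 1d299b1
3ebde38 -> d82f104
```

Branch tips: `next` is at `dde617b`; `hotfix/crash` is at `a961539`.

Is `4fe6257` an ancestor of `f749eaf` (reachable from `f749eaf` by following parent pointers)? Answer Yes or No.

Ancestors of f749eaf (commits reachable by following parents): {1a03fcc, 1d299b1, 30828c1, 4fe6257, 9febac5, d82f104, e42a245, f749eaf}.
4fe6257 is in that set, so it is an ancestor of f749eaf.

Yes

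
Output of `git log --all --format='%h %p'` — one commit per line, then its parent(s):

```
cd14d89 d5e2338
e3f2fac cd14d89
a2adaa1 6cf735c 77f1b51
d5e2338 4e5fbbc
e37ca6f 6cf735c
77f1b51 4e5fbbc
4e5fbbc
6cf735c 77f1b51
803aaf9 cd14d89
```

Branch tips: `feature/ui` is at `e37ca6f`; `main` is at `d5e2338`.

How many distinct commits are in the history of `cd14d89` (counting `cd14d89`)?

3

Walking parent pointers from cd14d89: reachable set = {4e5fbbc, cd14d89, d5e2338}.
That is 3 commits.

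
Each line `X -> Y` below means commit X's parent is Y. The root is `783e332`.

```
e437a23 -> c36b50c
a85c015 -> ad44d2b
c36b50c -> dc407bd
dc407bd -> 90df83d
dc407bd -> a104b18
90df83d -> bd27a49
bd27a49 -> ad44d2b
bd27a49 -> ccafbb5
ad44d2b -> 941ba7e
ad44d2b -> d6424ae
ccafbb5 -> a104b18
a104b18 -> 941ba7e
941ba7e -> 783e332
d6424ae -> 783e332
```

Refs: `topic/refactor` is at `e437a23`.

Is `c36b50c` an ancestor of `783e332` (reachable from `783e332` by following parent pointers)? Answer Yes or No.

No

Ancestors of 783e332: {783e332}.
c36b50c is not in that set, so it is not an ancestor of 783e332.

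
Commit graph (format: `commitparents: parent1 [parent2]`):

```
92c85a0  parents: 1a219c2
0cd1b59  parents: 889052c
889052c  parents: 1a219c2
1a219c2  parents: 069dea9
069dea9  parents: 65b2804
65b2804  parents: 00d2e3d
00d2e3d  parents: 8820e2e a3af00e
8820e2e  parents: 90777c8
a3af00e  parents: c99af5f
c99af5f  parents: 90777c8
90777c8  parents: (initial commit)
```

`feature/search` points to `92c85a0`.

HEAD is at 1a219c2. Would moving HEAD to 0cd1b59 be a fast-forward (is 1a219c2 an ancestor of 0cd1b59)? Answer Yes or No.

Yes

A fast-forward from 1a219c2 to 0cd1b59 is possible iff 1a219c2 is an ancestor of 0cd1b59.
Ancestors of 0cd1b59: {00d2e3d, 069dea9, 0cd1b59, 1a219c2, 65b2804, 8820e2e, 889052c, 90777c8, a3af00e, c99af5f}.
1a219c2 is among them, so fast-forward is possible.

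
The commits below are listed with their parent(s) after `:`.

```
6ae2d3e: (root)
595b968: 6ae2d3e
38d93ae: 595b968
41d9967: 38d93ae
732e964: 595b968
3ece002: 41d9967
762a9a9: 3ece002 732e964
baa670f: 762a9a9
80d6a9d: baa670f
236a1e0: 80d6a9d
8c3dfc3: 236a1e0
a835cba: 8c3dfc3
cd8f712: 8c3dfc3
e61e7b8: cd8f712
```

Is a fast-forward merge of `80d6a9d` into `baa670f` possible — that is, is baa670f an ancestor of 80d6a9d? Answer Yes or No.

A fast-forward from baa670f to 80d6a9d is possible iff baa670f is an ancestor of 80d6a9d.
Ancestors of 80d6a9d: {38d93ae, 3ece002, 41d9967, 595b968, 6ae2d3e, 732e964, 762a9a9, 80d6a9d, baa670f}.
baa670f is among them, so fast-forward is possible.

Yes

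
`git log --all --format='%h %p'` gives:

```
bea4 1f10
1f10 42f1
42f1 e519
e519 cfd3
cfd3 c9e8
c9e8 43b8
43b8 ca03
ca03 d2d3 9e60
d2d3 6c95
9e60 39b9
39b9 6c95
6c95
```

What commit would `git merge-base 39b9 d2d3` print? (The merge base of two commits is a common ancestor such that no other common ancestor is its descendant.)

Ancestors of 39b9: {39b9, 6c95}.
Ancestors of d2d3: {6c95, d2d3}.
Common ancestors: {6c95}.
The only common ancestor is 6c95, so it is the merge base.

6c95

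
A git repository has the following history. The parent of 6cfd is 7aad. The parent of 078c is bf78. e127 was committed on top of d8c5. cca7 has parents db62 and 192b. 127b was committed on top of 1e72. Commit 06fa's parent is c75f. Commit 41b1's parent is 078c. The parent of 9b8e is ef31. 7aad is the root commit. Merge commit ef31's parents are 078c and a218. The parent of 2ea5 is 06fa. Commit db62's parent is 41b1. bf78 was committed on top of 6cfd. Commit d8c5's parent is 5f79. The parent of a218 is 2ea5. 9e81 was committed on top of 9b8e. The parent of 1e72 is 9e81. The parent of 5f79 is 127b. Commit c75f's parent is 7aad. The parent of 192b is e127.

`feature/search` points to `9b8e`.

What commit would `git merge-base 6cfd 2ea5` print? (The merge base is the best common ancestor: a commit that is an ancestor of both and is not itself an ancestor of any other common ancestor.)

7aad

Ancestors of 6cfd: {6cfd, 7aad}.
Ancestors of 2ea5: {06fa, 2ea5, 7aad, c75f}.
Common ancestors: {7aad}.
The only common ancestor is 7aad, so it is the merge base.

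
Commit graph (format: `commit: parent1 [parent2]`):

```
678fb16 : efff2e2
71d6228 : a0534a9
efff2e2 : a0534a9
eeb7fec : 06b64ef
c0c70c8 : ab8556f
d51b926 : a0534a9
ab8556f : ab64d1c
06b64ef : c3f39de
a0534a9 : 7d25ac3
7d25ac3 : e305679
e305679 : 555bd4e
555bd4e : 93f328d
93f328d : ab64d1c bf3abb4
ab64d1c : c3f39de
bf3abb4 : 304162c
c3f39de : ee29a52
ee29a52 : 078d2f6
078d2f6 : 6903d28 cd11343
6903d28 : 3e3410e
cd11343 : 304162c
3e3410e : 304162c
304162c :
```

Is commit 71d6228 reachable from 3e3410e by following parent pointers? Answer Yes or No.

Ancestors of 3e3410e: {304162c, 3e3410e}.
71d6228 is not in that set, so it is not an ancestor of 3e3410e.

No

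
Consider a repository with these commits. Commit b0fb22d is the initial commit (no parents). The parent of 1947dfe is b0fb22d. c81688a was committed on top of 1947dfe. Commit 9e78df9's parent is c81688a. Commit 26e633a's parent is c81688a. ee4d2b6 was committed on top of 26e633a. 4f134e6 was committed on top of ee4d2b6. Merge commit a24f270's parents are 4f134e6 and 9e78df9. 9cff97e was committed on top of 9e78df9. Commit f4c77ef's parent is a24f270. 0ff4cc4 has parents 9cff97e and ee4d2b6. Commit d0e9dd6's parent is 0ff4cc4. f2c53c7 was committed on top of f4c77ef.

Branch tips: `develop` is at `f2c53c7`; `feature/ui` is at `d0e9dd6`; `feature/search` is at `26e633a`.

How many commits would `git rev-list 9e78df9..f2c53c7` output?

Reachable from f2c53c7: {1947dfe, 26e633a, 4f134e6, 9e78df9, a24f270, b0fb22d, c81688a, ee4d2b6, f2c53c7, f4c77ef}.
Reachable from 9e78df9: {1947dfe, 9e78df9, b0fb22d, c81688a}.
In f2c53c7's history but not 9e78df9's: {26e633a, 4f134e6, a24f270, ee4d2b6, f2c53c7, f4c77ef} — 6 commits.

6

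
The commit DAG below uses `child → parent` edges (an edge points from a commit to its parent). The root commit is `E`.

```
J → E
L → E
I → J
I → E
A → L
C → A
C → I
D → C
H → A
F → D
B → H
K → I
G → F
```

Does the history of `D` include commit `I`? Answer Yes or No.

Yes

Ancestors of D (commits reachable by following parents): {A, C, D, E, I, J, L}.
I is in that set, so it is an ancestor of D.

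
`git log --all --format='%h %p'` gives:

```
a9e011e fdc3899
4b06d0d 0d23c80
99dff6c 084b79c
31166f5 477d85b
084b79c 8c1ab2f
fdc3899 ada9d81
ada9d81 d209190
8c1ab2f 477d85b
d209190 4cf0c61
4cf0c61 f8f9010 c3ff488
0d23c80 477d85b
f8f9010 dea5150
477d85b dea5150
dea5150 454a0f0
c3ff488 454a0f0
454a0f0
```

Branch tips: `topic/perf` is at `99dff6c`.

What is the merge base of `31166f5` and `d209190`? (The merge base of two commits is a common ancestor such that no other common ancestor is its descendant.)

dea5150

Ancestors of 31166f5: {31166f5, 454a0f0, 477d85b, dea5150}.
Ancestors of d209190: {454a0f0, 4cf0c61, c3ff488, d209190, dea5150, f8f9010}.
Common ancestors: {454a0f0, dea5150}.
Among these, dea5150 is not an ancestor of any other common ancestor — it is the merge base.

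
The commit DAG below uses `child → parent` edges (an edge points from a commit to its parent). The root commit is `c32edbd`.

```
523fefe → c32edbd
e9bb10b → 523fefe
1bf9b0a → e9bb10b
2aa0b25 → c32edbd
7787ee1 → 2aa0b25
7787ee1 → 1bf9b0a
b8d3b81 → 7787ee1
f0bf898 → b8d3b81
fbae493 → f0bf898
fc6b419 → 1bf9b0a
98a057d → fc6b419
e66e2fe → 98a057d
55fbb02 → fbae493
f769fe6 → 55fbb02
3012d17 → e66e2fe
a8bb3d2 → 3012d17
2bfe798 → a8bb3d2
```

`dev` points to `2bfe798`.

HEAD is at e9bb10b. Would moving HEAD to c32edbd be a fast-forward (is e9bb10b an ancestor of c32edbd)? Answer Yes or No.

No

A fast-forward from e9bb10b to c32edbd is possible iff e9bb10b is an ancestor of c32edbd.
Ancestors of c32edbd: {c32edbd}.
e9bb10b is not among them, so fast-forward is not possible.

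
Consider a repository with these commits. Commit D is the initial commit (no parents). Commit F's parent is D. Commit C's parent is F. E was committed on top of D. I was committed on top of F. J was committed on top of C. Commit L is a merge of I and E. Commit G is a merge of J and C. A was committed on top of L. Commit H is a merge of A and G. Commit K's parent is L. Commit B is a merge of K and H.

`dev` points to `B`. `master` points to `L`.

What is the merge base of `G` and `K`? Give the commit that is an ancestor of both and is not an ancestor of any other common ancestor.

Ancestors of G: {C, D, F, G, J}.
Ancestors of K: {D, E, F, I, K, L}.
Common ancestors: {D, F}.
Among these, F is not an ancestor of any other common ancestor — it is the merge base.

F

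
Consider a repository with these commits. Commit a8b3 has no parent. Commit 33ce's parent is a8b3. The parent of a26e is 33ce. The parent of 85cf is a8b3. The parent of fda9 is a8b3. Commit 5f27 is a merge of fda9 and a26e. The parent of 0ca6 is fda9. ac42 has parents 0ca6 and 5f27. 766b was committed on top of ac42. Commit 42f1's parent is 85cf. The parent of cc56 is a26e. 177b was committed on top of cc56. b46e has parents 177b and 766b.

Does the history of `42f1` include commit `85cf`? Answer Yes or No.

Yes

Ancestors of 42f1 (commits reachable by following parents): {42f1, 85cf, a8b3}.
85cf is in that set, so it is an ancestor of 42f1.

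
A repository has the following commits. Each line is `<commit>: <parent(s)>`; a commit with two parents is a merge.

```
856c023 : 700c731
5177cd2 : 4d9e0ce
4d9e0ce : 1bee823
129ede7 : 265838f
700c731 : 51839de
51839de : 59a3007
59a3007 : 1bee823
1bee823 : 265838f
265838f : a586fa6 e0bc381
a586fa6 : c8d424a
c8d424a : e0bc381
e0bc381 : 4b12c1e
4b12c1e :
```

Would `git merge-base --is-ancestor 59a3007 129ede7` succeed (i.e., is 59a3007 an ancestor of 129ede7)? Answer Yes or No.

No

Ancestors of 129ede7: {129ede7, 265838f, 4b12c1e, a586fa6, c8d424a, e0bc381}.
59a3007 is not in that set, so it is not an ancestor of 129ede7.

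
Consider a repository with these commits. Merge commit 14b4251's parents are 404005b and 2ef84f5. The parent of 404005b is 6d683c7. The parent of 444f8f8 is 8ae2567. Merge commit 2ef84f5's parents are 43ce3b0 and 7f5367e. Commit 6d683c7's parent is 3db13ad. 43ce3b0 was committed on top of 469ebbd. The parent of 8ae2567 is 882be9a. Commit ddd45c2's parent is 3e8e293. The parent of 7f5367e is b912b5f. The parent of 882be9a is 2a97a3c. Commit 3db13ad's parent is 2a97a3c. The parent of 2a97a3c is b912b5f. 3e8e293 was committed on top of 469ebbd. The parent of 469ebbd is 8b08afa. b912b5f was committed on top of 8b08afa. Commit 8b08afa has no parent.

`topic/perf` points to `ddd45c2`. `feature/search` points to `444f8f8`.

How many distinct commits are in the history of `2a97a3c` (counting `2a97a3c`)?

Walking parent pointers from 2a97a3c: reachable set = {2a97a3c, 8b08afa, b912b5f}.
That is 3 commits.

3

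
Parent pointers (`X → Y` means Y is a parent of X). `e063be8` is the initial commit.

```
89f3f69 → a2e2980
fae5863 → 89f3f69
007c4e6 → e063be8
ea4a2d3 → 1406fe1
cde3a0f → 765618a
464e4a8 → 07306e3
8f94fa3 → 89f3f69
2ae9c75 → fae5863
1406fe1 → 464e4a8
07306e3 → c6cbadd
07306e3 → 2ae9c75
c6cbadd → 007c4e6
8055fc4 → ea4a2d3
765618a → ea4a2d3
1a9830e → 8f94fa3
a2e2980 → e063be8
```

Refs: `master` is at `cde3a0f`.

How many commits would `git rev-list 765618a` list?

12

Walking parent pointers from 765618a: reachable set = {007c4e6, 07306e3, 1406fe1, 2ae9c75, 464e4a8, 765618a, 89f3f69, a2e2980, c6cbadd, e063be8, ea4a2d3, fae5863}.
That is 12 commits.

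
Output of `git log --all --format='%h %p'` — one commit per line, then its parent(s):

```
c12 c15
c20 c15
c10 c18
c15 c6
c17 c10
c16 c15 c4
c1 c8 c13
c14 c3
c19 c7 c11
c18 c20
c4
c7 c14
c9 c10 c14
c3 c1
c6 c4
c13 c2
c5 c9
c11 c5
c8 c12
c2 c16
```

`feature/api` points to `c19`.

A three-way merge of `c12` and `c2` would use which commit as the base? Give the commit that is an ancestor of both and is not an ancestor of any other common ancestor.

c15

Ancestors of c12: {c12, c15, c4, c6}.
Ancestors of c2: {c15, c16, c2, c4, c6}.
Common ancestors: {c15, c4, c6}.
Among these, c15 is not an ancestor of any other common ancestor — it is the merge base.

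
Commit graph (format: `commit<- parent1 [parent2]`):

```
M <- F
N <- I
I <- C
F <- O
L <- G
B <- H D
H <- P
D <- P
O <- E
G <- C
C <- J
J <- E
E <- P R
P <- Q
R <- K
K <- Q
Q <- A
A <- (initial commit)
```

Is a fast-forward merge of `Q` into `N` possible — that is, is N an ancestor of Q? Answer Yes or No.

No

A fast-forward from N to Q is possible iff N is an ancestor of Q.
Ancestors of Q: {A, Q}.
N is not among them, so fast-forward is not possible.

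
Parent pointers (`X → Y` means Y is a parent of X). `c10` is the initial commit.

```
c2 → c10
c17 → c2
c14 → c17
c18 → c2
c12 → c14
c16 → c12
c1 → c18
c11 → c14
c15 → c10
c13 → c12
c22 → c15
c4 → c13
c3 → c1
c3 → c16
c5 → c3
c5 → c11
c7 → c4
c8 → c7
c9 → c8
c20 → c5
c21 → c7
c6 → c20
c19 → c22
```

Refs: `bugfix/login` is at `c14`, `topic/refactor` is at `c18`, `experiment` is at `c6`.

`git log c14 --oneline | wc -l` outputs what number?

4

Walking parent pointers from c14: reachable set = {c10, c14, c17, c2}.
That is 4 commits.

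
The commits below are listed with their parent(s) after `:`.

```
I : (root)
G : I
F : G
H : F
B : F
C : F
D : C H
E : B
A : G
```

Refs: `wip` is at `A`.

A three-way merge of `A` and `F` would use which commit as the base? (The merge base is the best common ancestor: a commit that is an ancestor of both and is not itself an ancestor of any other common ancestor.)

G

Ancestors of A: {A, G, I}.
Ancestors of F: {F, G, I}.
Common ancestors: {G, I}.
Among these, G is not an ancestor of any other common ancestor — it is the merge base.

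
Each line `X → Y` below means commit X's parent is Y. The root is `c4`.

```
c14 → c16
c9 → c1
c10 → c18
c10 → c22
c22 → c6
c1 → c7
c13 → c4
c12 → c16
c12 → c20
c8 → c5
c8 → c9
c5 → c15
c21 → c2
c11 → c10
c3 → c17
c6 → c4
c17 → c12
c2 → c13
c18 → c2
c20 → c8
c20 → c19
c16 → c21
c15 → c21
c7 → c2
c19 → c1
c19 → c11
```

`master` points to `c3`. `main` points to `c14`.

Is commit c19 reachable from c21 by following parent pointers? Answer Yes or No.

Ancestors of c21: {c13, c2, c21, c4}.
c19 is not in that set, so it is not an ancestor of c21.

No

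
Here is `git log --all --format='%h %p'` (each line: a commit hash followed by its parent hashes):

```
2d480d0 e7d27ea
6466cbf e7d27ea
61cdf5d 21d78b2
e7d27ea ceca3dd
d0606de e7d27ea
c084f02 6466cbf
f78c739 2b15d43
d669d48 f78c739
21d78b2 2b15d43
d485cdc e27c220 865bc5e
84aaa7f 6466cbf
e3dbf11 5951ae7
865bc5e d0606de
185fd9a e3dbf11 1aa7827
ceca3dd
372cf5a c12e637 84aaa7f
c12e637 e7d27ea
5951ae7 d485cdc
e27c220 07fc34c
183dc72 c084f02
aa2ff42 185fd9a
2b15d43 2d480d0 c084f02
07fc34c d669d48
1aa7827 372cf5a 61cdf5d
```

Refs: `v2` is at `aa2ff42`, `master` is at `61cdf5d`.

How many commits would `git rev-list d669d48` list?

8

Walking parent pointers from d669d48: reachable set = {2b15d43, 2d480d0, 6466cbf, c084f02, ceca3dd, d669d48, e7d27ea, f78c739}.
That is 8 commits.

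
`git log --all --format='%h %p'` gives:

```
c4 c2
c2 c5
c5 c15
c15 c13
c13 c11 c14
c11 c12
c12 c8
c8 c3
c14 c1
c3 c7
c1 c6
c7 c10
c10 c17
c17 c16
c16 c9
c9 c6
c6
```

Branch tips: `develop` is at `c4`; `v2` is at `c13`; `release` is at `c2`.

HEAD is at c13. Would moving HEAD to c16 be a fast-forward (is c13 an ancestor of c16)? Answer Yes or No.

A fast-forward from c13 to c16 is possible iff c13 is an ancestor of c16.
Ancestors of c16: {c16, c6, c9}.
c13 is not among them, so fast-forward is not possible.

No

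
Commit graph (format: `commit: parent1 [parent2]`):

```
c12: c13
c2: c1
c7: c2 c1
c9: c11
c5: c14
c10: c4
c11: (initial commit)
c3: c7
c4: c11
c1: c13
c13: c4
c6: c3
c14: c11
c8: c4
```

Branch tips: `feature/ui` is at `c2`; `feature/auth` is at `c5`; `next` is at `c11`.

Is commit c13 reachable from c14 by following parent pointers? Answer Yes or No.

Ancestors of c14: {c11, c14}.
c13 is not in that set, so it is not an ancestor of c14.

No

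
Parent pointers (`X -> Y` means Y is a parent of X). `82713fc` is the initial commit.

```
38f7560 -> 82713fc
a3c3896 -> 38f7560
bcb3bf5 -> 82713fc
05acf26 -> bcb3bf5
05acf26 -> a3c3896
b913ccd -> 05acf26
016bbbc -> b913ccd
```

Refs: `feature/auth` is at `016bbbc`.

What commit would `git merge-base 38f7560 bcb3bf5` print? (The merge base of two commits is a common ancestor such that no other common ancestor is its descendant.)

Ancestors of 38f7560: {38f7560, 82713fc}.
Ancestors of bcb3bf5: {82713fc, bcb3bf5}.
Common ancestors: {82713fc}.
The only common ancestor is 82713fc, so it is the merge base.

82713fc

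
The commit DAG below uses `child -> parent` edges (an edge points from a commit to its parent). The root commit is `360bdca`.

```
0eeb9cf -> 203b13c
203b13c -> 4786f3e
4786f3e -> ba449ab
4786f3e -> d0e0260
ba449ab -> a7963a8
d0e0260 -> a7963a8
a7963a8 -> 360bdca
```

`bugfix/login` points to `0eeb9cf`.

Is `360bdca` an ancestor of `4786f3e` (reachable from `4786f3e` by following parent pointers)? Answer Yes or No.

Yes

Ancestors of 4786f3e (commits reachable by following parents): {360bdca, 4786f3e, a7963a8, ba449ab, d0e0260}.
360bdca is in that set, so it is an ancestor of 4786f3e.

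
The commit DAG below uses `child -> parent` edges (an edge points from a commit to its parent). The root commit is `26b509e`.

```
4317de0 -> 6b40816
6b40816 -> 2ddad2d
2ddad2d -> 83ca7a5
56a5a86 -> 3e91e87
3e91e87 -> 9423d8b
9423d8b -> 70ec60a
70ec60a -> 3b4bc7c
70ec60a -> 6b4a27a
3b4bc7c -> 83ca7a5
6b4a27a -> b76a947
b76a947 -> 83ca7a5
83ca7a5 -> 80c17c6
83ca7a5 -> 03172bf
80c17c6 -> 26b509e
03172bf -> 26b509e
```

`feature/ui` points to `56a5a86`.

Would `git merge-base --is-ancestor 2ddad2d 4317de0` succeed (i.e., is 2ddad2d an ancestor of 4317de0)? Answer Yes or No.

Yes

Ancestors of 4317de0 (commits reachable by following parents): {03172bf, 26b509e, 2ddad2d, 4317de0, 6b40816, 80c17c6, 83ca7a5}.
2ddad2d is in that set, so it is an ancestor of 4317de0.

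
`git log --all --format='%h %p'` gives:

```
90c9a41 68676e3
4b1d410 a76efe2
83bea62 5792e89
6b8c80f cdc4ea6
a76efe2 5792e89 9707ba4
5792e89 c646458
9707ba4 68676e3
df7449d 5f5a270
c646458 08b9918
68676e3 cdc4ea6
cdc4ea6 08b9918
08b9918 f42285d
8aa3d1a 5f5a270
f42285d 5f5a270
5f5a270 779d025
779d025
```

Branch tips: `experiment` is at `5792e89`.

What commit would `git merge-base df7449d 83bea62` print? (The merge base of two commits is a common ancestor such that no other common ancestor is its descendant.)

5f5a270

Ancestors of df7449d: {5f5a270, 779d025, df7449d}.
Ancestors of 83bea62: {08b9918, 5792e89, 5f5a270, 779d025, 83bea62, c646458, f42285d}.
Common ancestors: {5f5a270, 779d025}.
Among these, 5f5a270 is not an ancestor of any other common ancestor — it is the merge base.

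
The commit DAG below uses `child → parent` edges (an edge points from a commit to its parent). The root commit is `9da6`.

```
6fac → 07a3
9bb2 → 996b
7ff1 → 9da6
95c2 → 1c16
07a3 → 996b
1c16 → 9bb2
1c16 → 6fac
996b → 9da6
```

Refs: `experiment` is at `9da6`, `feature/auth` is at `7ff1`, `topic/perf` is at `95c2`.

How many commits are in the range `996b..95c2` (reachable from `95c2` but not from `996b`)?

Reachable from 95c2: {07a3, 1c16, 6fac, 95c2, 996b, 9bb2, 9da6}.
Reachable from 996b: {996b, 9da6}.
In 95c2's history but not 996b's: {07a3, 1c16, 6fac, 95c2, 9bb2} — 5 commits.

5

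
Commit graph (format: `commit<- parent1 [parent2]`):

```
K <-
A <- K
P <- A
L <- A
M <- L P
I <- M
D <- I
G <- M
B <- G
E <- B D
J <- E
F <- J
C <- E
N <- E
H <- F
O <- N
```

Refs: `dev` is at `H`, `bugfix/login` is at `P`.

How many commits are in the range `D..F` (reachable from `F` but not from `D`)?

Reachable from F: {A, B, D, E, F, G, I, J, K, L, M, P}.
Reachable from D: {A, D, I, K, L, M, P}.
In F's history but not D's: {B, E, F, G, J} — 5 commits.

5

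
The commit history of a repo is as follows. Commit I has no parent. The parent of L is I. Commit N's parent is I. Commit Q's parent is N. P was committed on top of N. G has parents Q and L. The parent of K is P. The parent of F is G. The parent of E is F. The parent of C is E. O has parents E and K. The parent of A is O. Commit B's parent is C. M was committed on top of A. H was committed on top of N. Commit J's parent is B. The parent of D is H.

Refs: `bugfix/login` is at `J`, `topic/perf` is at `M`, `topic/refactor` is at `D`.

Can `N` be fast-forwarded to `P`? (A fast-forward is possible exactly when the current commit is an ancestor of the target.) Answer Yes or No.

Yes

A fast-forward from N to P is possible iff N is an ancestor of P.
Ancestors of P: {I, N, P}.
N is among them, so fast-forward is possible.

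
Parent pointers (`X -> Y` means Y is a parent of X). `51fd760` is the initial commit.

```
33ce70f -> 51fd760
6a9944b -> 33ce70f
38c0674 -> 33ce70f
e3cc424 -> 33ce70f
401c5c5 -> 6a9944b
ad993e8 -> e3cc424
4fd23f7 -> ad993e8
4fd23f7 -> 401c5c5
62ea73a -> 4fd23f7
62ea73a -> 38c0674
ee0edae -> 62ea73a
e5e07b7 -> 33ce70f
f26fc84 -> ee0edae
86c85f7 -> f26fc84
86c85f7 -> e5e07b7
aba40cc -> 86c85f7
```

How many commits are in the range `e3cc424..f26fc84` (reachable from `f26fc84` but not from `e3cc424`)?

8

Reachable from f26fc84: {33ce70f, 38c0674, 401c5c5, 4fd23f7, 51fd760, 62ea73a, 6a9944b, ad993e8, e3cc424, ee0edae, f26fc84}.
Reachable from e3cc424: {33ce70f, 51fd760, e3cc424}.
In f26fc84's history but not e3cc424's: {38c0674, 401c5c5, 4fd23f7, 62ea73a, 6a9944b, ad993e8, ee0edae, f26fc84} — 8 commits.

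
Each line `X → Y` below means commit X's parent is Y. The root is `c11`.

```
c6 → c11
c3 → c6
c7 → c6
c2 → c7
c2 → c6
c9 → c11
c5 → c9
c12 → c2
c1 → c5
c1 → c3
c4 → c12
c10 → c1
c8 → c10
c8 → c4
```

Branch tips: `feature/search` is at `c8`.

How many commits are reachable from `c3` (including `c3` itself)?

Walking parent pointers from c3: reachable set = {c11, c3, c6}.
That is 3 commits.

3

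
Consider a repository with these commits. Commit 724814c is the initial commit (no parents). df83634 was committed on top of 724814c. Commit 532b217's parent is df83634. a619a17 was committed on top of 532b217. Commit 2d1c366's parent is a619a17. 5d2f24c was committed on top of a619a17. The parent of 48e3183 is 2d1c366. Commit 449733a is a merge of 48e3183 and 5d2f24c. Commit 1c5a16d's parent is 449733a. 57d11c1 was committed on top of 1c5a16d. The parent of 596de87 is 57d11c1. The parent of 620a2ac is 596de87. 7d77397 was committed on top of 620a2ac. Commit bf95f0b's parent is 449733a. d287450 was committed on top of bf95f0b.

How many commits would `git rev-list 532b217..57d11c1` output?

7

Reachable from 57d11c1: {1c5a16d, 2d1c366, 449733a, 48e3183, 532b217, 57d11c1, 5d2f24c, 724814c, a619a17, df83634}.
Reachable from 532b217: {532b217, 724814c, df83634}.
In 57d11c1's history but not 532b217's: {1c5a16d, 2d1c366, 449733a, 48e3183, 57d11c1, 5d2f24c, a619a17} — 7 commits.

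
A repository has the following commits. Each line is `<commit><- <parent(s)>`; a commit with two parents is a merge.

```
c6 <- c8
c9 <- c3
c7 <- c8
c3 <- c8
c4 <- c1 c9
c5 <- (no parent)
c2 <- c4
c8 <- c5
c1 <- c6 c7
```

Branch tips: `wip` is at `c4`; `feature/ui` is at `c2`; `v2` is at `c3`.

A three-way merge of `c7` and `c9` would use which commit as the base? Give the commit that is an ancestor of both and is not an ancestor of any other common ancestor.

c8

Ancestors of c7: {c5, c7, c8}.
Ancestors of c9: {c3, c5, c8, c9}.
Common ancestors: {c5, c8}.
Among these, c8 is not an ancestor of any other common ancestor — it is the merge base.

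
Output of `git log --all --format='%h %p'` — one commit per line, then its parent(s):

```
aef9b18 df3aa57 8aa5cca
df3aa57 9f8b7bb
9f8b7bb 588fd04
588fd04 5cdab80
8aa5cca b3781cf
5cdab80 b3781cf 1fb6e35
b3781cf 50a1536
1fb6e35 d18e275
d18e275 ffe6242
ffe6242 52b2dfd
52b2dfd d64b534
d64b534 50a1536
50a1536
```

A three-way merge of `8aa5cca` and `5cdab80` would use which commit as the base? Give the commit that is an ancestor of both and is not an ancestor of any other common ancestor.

b3781cf

Ancestors of 8aa5cca: {50a1536, 8aa5cca, b3781cf}.
Ancestors of 5cdab80: {1fb6e35, 50a1536, 52b2dfd, 5cdab80, b3781cf, d18e275, d64b534, ffe6242}.
Common ancestors: {50a1536, b3781cf}.
Among these, b3781cf is not an ancestor of any other common ancestor — it is the merge base.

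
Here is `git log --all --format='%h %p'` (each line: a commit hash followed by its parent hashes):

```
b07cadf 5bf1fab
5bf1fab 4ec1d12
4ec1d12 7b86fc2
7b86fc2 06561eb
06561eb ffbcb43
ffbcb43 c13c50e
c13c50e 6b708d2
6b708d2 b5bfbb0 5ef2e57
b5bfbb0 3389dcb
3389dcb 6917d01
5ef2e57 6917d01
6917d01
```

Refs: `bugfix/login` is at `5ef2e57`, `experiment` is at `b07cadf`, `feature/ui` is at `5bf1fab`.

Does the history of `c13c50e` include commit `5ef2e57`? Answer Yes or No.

Ancestors of c13c50e (commits reachable by following parents): {3389dcb, 5ef2e57, 6917d01, 6b708d2, b5bfbb0, c13c50e}.
5ef2e57 is in that set, so it is an ancestor of c13c50e.

Yes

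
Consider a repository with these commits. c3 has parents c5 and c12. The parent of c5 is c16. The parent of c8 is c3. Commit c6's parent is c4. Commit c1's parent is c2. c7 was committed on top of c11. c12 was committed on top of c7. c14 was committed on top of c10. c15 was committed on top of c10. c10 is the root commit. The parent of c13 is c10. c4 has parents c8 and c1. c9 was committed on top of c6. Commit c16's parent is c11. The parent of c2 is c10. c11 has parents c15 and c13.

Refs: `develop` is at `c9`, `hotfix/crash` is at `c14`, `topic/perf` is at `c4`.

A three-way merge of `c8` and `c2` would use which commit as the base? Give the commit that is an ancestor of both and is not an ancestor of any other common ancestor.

c10

Ancestors of c8: {c10, c11, c12, c13, c15, c16, c3, c5, c7, c8}.
Ancestors of c2: {c10, c2}.
Common ancestors: {c10}.
The only common ancestor is c10, so it is the merge base.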